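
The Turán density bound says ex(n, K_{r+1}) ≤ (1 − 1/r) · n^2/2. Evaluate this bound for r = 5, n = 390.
Turán density bound = (4/5) · 390^2/2 = 60840

Turán's theorem: ex(n, K_{r+1}) is achieved by the complete r-partite Turán graph T(n, r) with parts as balanced as possible, and is at most (1 − 1/r) · n^2/2. For r = 5, n = 390: the density bound is (4/5) · 152100/2 = 60840. Since 5 ∣ 390, the Turán graph T(390, 5) has parts of equal size 78, and its edge count e(T(390, 5)) = 60840 attains the density bound exactly.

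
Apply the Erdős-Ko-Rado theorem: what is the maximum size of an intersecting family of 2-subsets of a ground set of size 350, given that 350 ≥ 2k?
max |F| = C(349, 1) = 349

The Erdős-Ko-Rado theorem states: for n ≥ 2k, an intersecting family of k-subsets of an n-element set has size at most C(n − 1, k − 1), with equality for 'star' families {A ⊆ [n] : |A| = k, i ∈ A} (fix an element i). For n = 350, k = 2: C(349, 1) = 349.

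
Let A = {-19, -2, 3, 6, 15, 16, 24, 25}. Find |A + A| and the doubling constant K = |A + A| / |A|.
K = |A + A| / |A| = 30/8 = 15/4

Enumerate A + A = {a + b : a, b ∈ A}. With |A| = 8, there are |A|^2 = 64 ordered sum pairs; collecting distinct values, A + A = {-38, -21, -16, -13, -4, -3, 1, 4, 5, 6, 9, 12, 13, 14, 18, 19, 21, 22, 23, 27, 28, 30, 31, 32, 39, 40, 41, 48, 49, 50}, so |A + A| = 30. Thus K = 30/8 = 15/4. For comparison, the minimum possible |A + A| over all 8-element sets is 2·8 − 1 = 15 (so min K = 15/8), attained only by arithmetic progressions.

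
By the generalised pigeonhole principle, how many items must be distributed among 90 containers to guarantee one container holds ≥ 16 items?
n = (16 − 1)·90 + 1 = 1351

By the generalised pigeonhole principle, to guarantee some box contains ≥ r objects we need more than (r − 1) · k objects total. Threshold: n = (r − 1) · k + 1. With r = 16 and k = 90: n = 15 · 90 + 1 = 1350 + 1 = 1351. For n = 1350 = 15 · 90, we can put exactly 15 objects in every box, avoiding 16 in any single one — so 1351 is tight.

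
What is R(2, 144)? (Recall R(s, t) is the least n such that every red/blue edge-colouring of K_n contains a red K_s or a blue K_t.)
R(2, 144) = 144

R(2, k) = k for all k ≥ 2: in a 2-colouring of K_k, either some edge is red (a red K_2) or all edges are blue (a blue K_k). And K_{143} coloured all-blue has no blue K_144, so R(2, 144) > 143. Hence R(2, 144) = 144.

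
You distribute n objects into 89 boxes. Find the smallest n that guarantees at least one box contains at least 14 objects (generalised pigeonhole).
n = (14 − 1)·89 + 1 = 1158

By the generalised pigeonhole principle, to guarantee some box contains ≥ r objects we need more than (r − 1) · k objects total. Threshold: n = (r − 1) · k + 1. With r = 14 and k = 89: n = 13 · 89 + 1 = 1157 + 1 = 1158. For n = 1157 = 13 · 89, we can put exactly 13 objects in every box, avoiding 14 in any single one — so 1158 is tight.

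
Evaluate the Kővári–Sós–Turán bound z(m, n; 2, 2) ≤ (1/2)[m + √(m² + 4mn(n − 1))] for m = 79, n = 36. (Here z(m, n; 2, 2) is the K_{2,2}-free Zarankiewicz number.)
z(79, 36; 2, 2) ≤ (1/2)[79 + √(79² + 4·79·36·35)] = (1/2)[79 + √404401] = 357.4627

Kővári–Sós–Turán: let r_1, ..., r_79 be the row sums and z = Σ r_i the total number of 1s. Each pair of columns can share at most one row with both entries 1 (else a 2×2 all-ones block appears), so Σ_i C(r_i, 2) ≤ C(36, 2) = 630. By convexity Σ_i C(r_i, 2) ≥ 79·C(z/79, 2) = z(z − 79)/(2·79), giving z² − 79z − 79·36·35 ≤ 0 and hence z ≤ (1/2)[79 + √(6241 + 4·99540)] = (1/2)[79 + √404401] ≈ (1/2)(79 + 635.9253) = 357.4627.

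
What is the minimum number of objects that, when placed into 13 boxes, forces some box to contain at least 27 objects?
n = (27 − 1)·13 + 1 = 339

By the generalised pigeonhole principle, to guarantee some box contains ≥ r objects we need more than (r − 1) · k objects total. Threshold: n = (r − 1) · k + 1. With r = 27 and k = 13: n = 26 · 13 + 1 = 338 + 1 = 339. For n = 338 = 26 · 13, we can put exactly 26 objects in every box, avoiding 27 in any single one — so 339 is tight.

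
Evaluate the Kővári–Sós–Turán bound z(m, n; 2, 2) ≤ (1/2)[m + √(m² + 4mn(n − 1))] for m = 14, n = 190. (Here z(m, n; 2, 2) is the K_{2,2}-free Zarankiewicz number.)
z(14, 190; 2, 2) ≤ (1/2)[14 + √(14² + 4·14·190·189)] = (1/2)[14 + √2011156] = 716.0762

Kővári–Sós–Turán: let r_1, ..., r_14 be the row sums and z = Σ r_i the total number of 1s. Each pair of columns can share at most one row with both entries 1 (else a 2×2 all-ones block appears), so Σ_i C(r_i, 2) ≤ C(190, 2) = 17955. By convexity Σ_i C(r_i, 2) ≥ 14·C(z/14, 2) = z(z − 14)/(2·14), giving z² − 14z − 14·190·189 ≤ 0 and hence z ≤ (1/2)[14 + √(196 + 4·502740)] = (1/2)[14 + √2011156] ≈ (1/2)(14 + 1418.1523) = 716.0762.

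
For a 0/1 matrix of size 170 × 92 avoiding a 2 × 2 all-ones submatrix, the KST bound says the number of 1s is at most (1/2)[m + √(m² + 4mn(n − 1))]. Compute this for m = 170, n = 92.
z(170, 92; 2, 2) ≤ (1/2)[170 + √(170² + 4·170·92·91)] = (1/2)[170 + √5721860] = 1281.0205

Kővári–Sós–Turán: let r_1, ..., r_170 be the row sums and z = Σ r_i the total number of 1s. Each pair of columns can share at most one row with both entries 1 (else a 2×2 all-ones block appears), so Σ_i C(r_i, 2) ≤ C(92, 2) = 4186. By convexity Σ_i C(r_i, 2) ≥ 170·C(z/170, 2) = z(z − 170)/(2·170), giving z² − 170z − 170·92·91 ≤ 0 and hence z ≤ (1/2)[170 + √(28900 + 4·1423240)] = (1/2)[170 + √5721860] ≈ (1/2)(170 + 2392.041) = 1281.0205.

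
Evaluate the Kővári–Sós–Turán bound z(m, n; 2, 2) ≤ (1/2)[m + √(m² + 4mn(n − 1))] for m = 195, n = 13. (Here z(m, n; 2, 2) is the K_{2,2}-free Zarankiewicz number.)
z(195, 13; 2, 2) ≤ (1/2)[195 + √(195² + 4·195·13·12)] = (1/2)[195 + √159705] = 297.3155

Kővári–Sós–Turán: let r_1, ..., r_195 be the row sums and z = Σ r_i the total number of 1s. Each pair of columns can share at most one row with both entries 1 (else a 2×2 all-ones block appears), so Σ_i C(r_i, 2) ≤ C(13, 2) = 78. By convexity Σ_i C(r_i, 2) ≥ 195·C(z/195, 2) = z(z − 195)/(2·195), giving z² − 195z − 195·13·12 ≤ 0 and hence z ≤ (1/2)[195 + √(38025 + 4·30420)] = (1/2)[195 + √159705] ≈ (1/2)(195 + 399.6311) = 297.3155.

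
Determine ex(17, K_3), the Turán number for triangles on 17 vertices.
ex(17, K_3) = ⌊17^2/4⌋ = 72

Mantel (1907): a triangle-free graph on n vertices has at most ⌊n^2/4⌋ edges, with equality for the complete bipartite graph K_{⌊n/2⌋, ⌈n/2⌉}. For n = 17: ⌊17^2/4⌋ = ⌊289/4⌋ = 72. The extremal graph is K_{8, 9}, which has 8·9 = 72 edges.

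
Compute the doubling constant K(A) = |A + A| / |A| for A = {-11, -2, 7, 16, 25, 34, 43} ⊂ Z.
K = |A + A| / |A| = 13/7

Enumerate A + A = {a + b : a, b ∈ A}. With |A| = 7, there are |A|^2 = 49 ordered sum pairs; collecting distinct values, A + A = {-22, -13, -4, 5, 14, 23, 32, 41, 50, 59, 68, 77, 86}, so |A + A| = 13. Thus K = 13/7. Here |A + A| = 2|A| − 1 = 13, the minimum possible — so K = 13/7 is minimal, which holds iff A is an arithmetic progression.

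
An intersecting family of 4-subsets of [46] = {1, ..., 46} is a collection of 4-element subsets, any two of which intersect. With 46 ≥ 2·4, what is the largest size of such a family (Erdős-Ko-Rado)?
max |F| = C(45, 3) = 14190

Erdős-Ko-Rado (1961): when n ≥ 2k, max |F| = C(n−1, k−1). The bound is attained by the star {A : i ∈ A} for any fixed i ∈ [n]. Here C(46−1, 4−1) = C(45, 3) = 14190.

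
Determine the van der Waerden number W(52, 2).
W(52, 2) = 52 + 1 = 53

A 2-term AP is any pair of integers, so a monochromatic 2-AP exists iff some colour is used at least twice. With 52 colours, the colouring i ↦ i on {1, ..., 52} uses each colour once, avoiding any monochromatic pair, so W(52, 2) > 52. For {1, ..., 53}, pigeonhole forces two integers of the same colour, which form a monochromatic 2-AP. Hence W(52, 2) = 53.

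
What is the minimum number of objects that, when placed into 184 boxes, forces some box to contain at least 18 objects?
n = (18 − 1)·184 + 1 = 3129

By the generalised pigeonhole principle, to guarantee some box contains ≥ r objects we need more than (r − 1) · k objects total. Threshold: n = (r − 1) · k + 1. With r = 18 and k = 184: n = 17 · 184 + 1 = 3128 + 1 = 3129. For n = 3128 = 17 · 184, we can put exactly 17 objects in every box, avoiding 18 in any single one — so 3129 is tight.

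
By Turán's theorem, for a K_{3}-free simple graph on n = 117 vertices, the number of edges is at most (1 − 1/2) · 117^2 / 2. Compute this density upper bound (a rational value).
Turán density bound = (1/2) · 117^2/2 = 13689/4 ≈ 3422.25

Turán's theorem: ex(n, K_{r+1}) is achieved by the complete r-partite Turán graph T(n, r) with parts as balanced as possible, and is at most (1 − 1/r) · n^2/2. For r = 2, n = 117: the density bound is (1/2) · 13689/2 = 13689/4 ≈ 3422.25. The integer-valued extremum is e(T(117, 2)) = 3422, which is strictly less than the density bound 13689/4 since 2 ∤ 117 (the parts of T(117, 2) cannot all be equal).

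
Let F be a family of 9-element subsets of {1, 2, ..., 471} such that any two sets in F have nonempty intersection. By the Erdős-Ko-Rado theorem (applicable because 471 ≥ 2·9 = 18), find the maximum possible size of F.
max |F| = C(470, 8) = 55622531674258770

Erdős-Ko-Rado (1961): when n ≥ 2k, max |F| = C(n−1, k−1). The bound is attained by the star {A : i ∈ A} for any fixed i ∈ [n]. Here C(471−1, 9−1) = C(470, 8) = 55622531674258770.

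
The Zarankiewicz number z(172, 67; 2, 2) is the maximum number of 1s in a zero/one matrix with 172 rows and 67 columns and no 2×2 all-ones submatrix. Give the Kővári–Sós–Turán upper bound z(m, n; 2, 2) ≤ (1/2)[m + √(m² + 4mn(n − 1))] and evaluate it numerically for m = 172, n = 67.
z(172, 67; 2, 2) ≤ (1/2)[172 + √(172² + 4·172·67·66)] = (1/2)[172 + √3071920] = 962.3447

Kővári–Sós–Turán: let r_1, ..., r_172 be the row sums and z = Σ r_i the total number of 1s. Each pair of columns can share at most one row with both entries 1 (else a 2×2 all-ones block appears), so Σ_i C(r_i, 2) ≤ C(67, 2) = 2211. By convexity Σ_i C(r_i, 2) ≥ 172·C(z/172, 2) = z(z − 172)/(2·172), giving z² − 172z − 172·67·66 ≤ 0 and hence z ≤ (1/2)[172 + √(29584 + 4·760584)] = (1/2)[172 + √3071920] ≈ (1/2)(172 + 1752.6894) = 962.3447.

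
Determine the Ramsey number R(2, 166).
R(2, 166) = 166

R(2, k) = k for all k ≥ 2: in a 2-colouring of K_k, either some edge is red (a red K_2) or all edges are blue (a blue K_k). And K_{165} coloured all-blue has no blue K_166, so R(2, 166) > 165. Hence R(2, 166) = 166.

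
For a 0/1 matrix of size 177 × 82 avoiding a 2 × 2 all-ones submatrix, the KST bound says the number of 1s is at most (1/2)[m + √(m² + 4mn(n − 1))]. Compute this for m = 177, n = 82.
z(177, 82; 2, 2) ≤ (1/2)[177 + √(177² + 4·177·82·81)] = (1/2)[177 + √4733865] = 1176.3724

Kővári–Sós–Turán: let r_1, ..., r_177 be the row sums and z = Σ r_i the total number of 1s. Each pair of columns can share at most one row with both entries 1 (else a 2×2 all-ones block appears), so Σ_i C(r_i, 2) ≤ C(82, 2) = 3321. By convexity Σ_i C(r_i, 2) ≥ 177·C(z/177, 2) = z(z − 177)/(2·177), giving z² − 177z − 177·82·81 ≤ 0 and hence z ≤ (1/2)[177 + √(31329 + 4·1175634)] = (1/2)[177 + √4733865] ≈ (1/2)(177 + 2175.7447) = 1176.3724.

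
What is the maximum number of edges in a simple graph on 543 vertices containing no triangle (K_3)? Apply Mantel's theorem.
ex(543, K_3) = ⌊543^2/4⌋ = 73712

Mantel (1907): a triangle-free graph on n vertices has at most ⌊n^2/4⌋ edges, with equality for the complete bipartite graph K_{⌊n/2⌋, ⌈n/2⌉}. For n = 543: ⌊543^2/4⌋ = ⌊294849/4⌋ = 73712. The extremal graph is K_{271, 272}, which has 271·272 = 73712 edges.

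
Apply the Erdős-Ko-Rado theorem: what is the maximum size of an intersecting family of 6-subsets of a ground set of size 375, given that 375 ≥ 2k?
max |F| = C(374, 5) = 59363262574

Erdős-Ko-Rado (1961): when n ≥ 2k, max |F| = C(n−1, k−1). The bound is attained by the star {A : i ∈ A} for any fixed i ∈ [n]. Here C(375−1, 6−1) = C(374, 5) = 59363262574.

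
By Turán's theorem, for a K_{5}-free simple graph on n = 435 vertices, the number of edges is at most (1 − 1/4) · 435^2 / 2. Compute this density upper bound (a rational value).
Turán density bound = (3/4) · 435^2/2 = 567675/8 ≈ 70959.375

Turán's theorem: ex(n, K_{r+1}) is achieved by the complete r-partite Turán graph T(n, r) with parts as balanced as possible, and is at most (1 − 1/r) · n^2/2. For r = 4, n = 435: the density bound is (3/4) · 189225/2 = 567675/8 ≈ 70959.375. The integer-valued extremum is e(T(435, 4)) = 70959, which is strictly less than the density bound 567675/8 since 4 ∤ 435 (the parts of T(435, 4) cannot all be equal).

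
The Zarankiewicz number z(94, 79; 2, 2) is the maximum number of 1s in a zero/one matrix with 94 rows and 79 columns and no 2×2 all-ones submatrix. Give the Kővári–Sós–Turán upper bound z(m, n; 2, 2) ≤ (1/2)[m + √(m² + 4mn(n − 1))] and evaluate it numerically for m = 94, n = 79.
z(94, 79; 2, 2) ≤ (1/2)[94 + √(94² + 4·94·79·78)] = (1/2)[94 + √2325748] = 809.5202

Kővári–Sós–Turán: let r_1, ..., r_94 be the row sums and z = Σ r_i the total number of 1s. Each pair of columns can share at most one row with both entries 1 (else a 2×2 all-ones block appears), so Σ_i C(r_i, 2) ≤ C(79, 2) = 3081. By convexity Σ_i C(r_i, 2) ≥ 94·C(z/94, 2) = z(z − 94)/(2·94), giving z² − 94z − 94·79·78 ≤ 0 and hence z ≤ (1/2)[94 + √(8836 + 4·579228)] = (1/2)[94 + √2325748] ≈ (1/2)(94 + 1525.0403) = 809.5202.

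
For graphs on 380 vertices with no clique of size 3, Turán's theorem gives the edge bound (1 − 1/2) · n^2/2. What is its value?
Turán density bound = (1/2) · 380^2/2 = 36100

Turán's theorem: ex(n, K_{r+1}) is achieved by the complete r-partite Turán graph T(n, r) with parts as balanced as possible, and is at most (1 − 1/r) · n^2/2. For r = 2, n = 380: the density bound is (1/2) · 144400/2 = 36100. Since 2 ∣ 380, the Turán graph T(380, 2) has parts of equal size 190, and its edge count e(T(380, 2)) = 36100 attains the density bound exactly.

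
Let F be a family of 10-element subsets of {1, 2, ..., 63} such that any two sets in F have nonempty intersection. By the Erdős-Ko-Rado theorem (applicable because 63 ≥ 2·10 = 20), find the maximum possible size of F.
max |F| = C(62, 9) = 20286591270

The Erdős-Ko-Rado theorem states: for n ≥ 2k, an intersecting family of k-subsets of an n-element set has size at most C(n − 1, k − 1), with equality for 'star' families {A ⊆ [n] : |A| = k, i ∈ A} (fix an element i). For n = 63, k = 10: C(62, 9) = 20286591270.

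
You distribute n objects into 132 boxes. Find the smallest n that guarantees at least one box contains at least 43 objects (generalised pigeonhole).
n = (43 − 1)·132 + 1 = 5545

By the generalised pigeonhole principle, to guarantee some box contains ≥ r objects we need more than (r − 1) · k objects total. Threshold: n = (r − 1) · k + 1. With r = 43 and k = 132: n = 42 · 132 + 1 = 5544 + 1 = 5545. For n = 5544 = 42 · 132, we can put exactly 42 objects in every box, avoiding 43 in any single one — so 5545 is tight.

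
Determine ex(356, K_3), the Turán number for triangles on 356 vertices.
ex(356, K_3) = ⌊356^2/4⌋ = 31684

Mantel (1907): a triangle-free graph on n vertices has at most ⌊n^2/4⌋ edges, with equality for the complete bipartite graph K_{⌊n/2⌋, ⌈n/2⌉}. For n = 356: ⌊356^2/4⌋ = ⌊126736/4⌋ = 31684. The extremal graph is K_{178, 178}, which has 178·178 = 31684 edges.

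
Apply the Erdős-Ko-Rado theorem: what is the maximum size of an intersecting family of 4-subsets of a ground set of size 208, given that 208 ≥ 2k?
max |F| = C(207, 3) = 1456935

The Erdős-Ko-Rado theorem states: for n ≥ 2k, an intersecting family of k-subsets of an n-element set has size at most C(n − 1, k − 1), with equality for 'star' families {A ⊆ [n] : |A| = k, i ∈ A} (fix an element i). For n = 208, k = 4: C(207, 3) = 1456935.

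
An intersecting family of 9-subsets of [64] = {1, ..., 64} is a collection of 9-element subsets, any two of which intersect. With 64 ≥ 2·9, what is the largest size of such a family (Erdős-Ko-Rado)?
max |F| = C(63, 8) = 3872894697

Erdős-Ko-Rado (1961): when n ≥ 2k, max |F| = C(n−1, k−1). The bound is attained by the star {A : i ∈ A} for any fixed i ∈ [n]. Here C(64−1, 9−1) = C(63, 8) = 3872894697.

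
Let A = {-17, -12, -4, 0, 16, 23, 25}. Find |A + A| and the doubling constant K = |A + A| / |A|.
K = |A + A| / |A| = 28/7 = 4

Enumerate A + A = {a + b : a, b ∈ A}. With |A| = 7, there are |A|^2 = 49 ordered sum pairs; collecting distinct values, A + A = {-34, -29, -24, -21, -17, -16, -12, -8, -4, -1, 0, 4, 6, 8, 11, 12, 13, 16, 19, 21, 23, 25, 32, 39, 41, 46, 48, 50}, so |A + A| = 28. Thus K = 28/7 = 4. For comparison, the minimum possible |A + A| over all 7-element sets is 2·7 − 1 = 13 (so min K = 13/7), attained only by arithmetic progressions.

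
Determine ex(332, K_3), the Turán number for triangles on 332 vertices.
ex(332, K_3) = ⌊332^2/4⌋ = 27556

Mantel (1907): a triangle-free graph on n vertices has at most ⌊n^2/4⌋ edges, with equality for the complete bipartite graph K_{⌊n/2⌋, ⌈n/2⌉}. For n = 332: ⌊332^2/4⌋ = ⌊110224/4⌋ = 27556. The extremal graph is K_{166, 166}, which has 166·166 = 27556 edges.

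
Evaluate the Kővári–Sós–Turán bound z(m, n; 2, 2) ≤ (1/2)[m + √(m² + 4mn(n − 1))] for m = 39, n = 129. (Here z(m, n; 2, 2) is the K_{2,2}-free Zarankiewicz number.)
z(39, 129; 2, 2) ≤ (1/2)[39 + √(39² + 4·39·129·128)] = (1/2)[39 + √2577393] = 822.2131

Kővári–Sós–Turán: let r_1, ..., r_39 be the row sums and z = Σ r_i the total number of 1s. Each pair of columns can share at most one row with both entries 1 (else a 2×2 all-ones block appears), so Σ_i C(r_i, 2) ≤ C(129, 2) = 8256. By convexity Σ_i C(r_i, 2) ≥ 39·C(z/39, 2) = z(z − 39)/(2·39), giving z² − 39z − 39·129·128 ≤ 0 and hence z ≤ (1/2)[39 + √(1521 + 4·643968)] = (1/2)[39 + √2577393] ≈ (1/2)(39 + 1605.4261) = 822.2131.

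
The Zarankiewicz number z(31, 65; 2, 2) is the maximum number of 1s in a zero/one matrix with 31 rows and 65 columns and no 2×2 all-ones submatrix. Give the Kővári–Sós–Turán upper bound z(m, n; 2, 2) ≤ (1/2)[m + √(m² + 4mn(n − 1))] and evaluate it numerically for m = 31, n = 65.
z(31, 65; 2, 2) ≤ (1/2)[31 + √(31² + 4·31·65·64)] = (1/2)[31 + √516801] = 374.9444

Kővári–Sós–Turán: let r_1, ..., r_31 be the row sums and z = Σ r_i the total number of 1s. Each pair of columns can share at most one row with both entries 1 (else a 2×2 all-ones block appears), so Σ_i C(r_i, 2) ≤ C(65, 2) = 2080. By convexity Σ_i C(r_i, 2) ≥ 31·C(z/31, 2) = z(z − 31)/(2·31), giving z² − 31z − 31·65·64 ≤ 0 and hence z ≤ (1/2)[31 + √(961 + 4·128960)] = (1/2)[31 + √516801] ≈ (1/2)(31 + 718.8887) = 374.9444.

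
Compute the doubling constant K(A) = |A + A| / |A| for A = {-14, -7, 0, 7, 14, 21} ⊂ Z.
K = |A + A| / |A| = 11/6

Enumerate A + A = {a + b : a, b ∈ A}. With |A| = 6, there are |A|^2 = 36 ordered sum pairs; collecting distinct values, A + A = {-28, -21, -14, -7, 0, 7, 14, 21, 28, 35, 42}, so |A + A| = 11. Thus K = 11/6. Here |A + A| = 2|A| − 1 = 11, the minimum possible — so K = 11/6 is minimal, which holds iff A is an arithmetic progression.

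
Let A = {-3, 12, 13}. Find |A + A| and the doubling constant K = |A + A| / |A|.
K = |A + A| / |A| = 6/3 = 2

Enumerate A + A = {a + b : a, b ∈ A}. With |A| = 3, there are |A|^2 = 9 ordered sum pairs; collecting distinct values, A + A = {-6, 9, 10, 24, 25, 26}, so |A + A| = 6. Thus K = 6/3 = 2. For comparison, the minimum possible |A + A| over all 3-element sets is 2·3 − 1 = 5 (so min K = 5/3), attained only by arithmetic progressions.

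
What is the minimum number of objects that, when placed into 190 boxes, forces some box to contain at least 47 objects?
n = (47 − 1)·190 + 1 = 8741

By the generalised pigeonhole principle, to guarantee some box contains ≥ r objects we need more than (r − 1) · k objects total. Threshold: n = (r − 1) · k + 1. With r = 47 and k = 190: n = 46 · 190 + 1 = 8740 + 1 = 8741. For n = 8740 = 46 · 190, we can put exactly 46 objects in every box, avoiding 47 in any single one — so 8741 is tight.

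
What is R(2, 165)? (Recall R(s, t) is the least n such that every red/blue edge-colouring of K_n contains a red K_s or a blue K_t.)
R(2, 165) = 165

R(2, k) = k for all k ≥ 2: in a 2-colouring of K_k, either some edge is red (a red K_2) or all edges are blue (a blue K_k). And K_{164} coloured all-blue has no blue K_165, so R(2, 165) > 164. Hence R(2, 165) = 165.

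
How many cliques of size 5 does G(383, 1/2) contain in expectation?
E[# K_5] = C(383, 5) · (1/2)^C(5, 2) = 66900393631 / 2^10 ≈ 65332415.655273

For each 5-subset S of vertices (there are C(383, 5) = 66900393631 such S), let X_S = 1 if S induces a K_5 (all C(5, 2) = 10 edges present). Then P(X_S = 1) = (1/2)^10 = 1/1024. By linearity of expectation, E[# K_5] = C(383, 5) · (1/2)^10 = 66900393631 / 1024 ≈ 65332415.655273.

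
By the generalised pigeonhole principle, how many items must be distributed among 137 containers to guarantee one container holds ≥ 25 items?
n = (25 − 1)·137 + 1 = 3289

By the generalised pigeonhole principle, to guarantee some box contains ≥ r objects we need more than (r − 1) · k objects total. Threshold: n = (r − 1) · k + 1. With r = 25 and k = 137: n = 24 · 137 + 1 = 3288 + 1 = 3289. For n = 3288 = 24 · 137, we can put exactly 24 objects in every box, avoiding 25 in any single one — so 3289 is tight.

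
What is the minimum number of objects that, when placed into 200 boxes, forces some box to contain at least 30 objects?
n = (30 − 1)·200 + 1 = 5801

By the generalised pigeonhole principle, to guarantee some box contains ≥ r objects we need more than (r − 1) · k objects total. Threshold: n = (r − 1) · k + 1. With r = 30 and k = 200: n = 29 · 200 + 1 = 5800 + 1 = 5801. For n = 5800 = 29 · 200, we can put exactly 29 objects in every box, avoiding 30 in any single one — so 5801 is tight.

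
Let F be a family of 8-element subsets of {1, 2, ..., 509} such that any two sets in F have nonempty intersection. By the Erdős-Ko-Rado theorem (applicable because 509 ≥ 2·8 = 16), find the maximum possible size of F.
max |F| = C(508, 7) = 1661824926140808

The Erdős-Ko-Rado theorem states: for n ≥ 2k, an intersecting family of k-subsets of an n-element set has size at most C(n − 1, k − 1), with equality for 'star' families {A ⊆ [n] : |A| = k, i ∈ A} (fix an element i). For n = 509, k = 8: C(508, 7) = 1661824926140808.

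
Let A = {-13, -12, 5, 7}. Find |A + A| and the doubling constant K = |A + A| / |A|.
K = |A + A| / |A| = 10/4 = 5/2

Enumerate A + A = {a + b : a, b ∈ A}. With |A| = 4, there are |A|^2 = 16 ordered sum pairs; collecting distinct values, A + A = {-26, -25, -24, -8, -7, -6, -5, 10, 12, 14}, so |A + A| = 10. Thus K = 10/4 = 5/2. For comparison, the minimum possible |A + A| over all 4-element sets is 2·4 − 1 = 7 (so min K = 7/4), attained only by arithmetic progressions.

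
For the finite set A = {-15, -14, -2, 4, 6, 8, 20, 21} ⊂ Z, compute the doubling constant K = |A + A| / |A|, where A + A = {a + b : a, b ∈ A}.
K = |A + A| / |A| = 33/8

Enumerate A + A = {a + b : a, b ∈ A}. With |A| = 8, there are |A|^2 = 64 ordered sum pairs; collecting distinct values, A + A = {-30, -29, -28, -17, -16, -11, -10, -9, -8, -7, -6, -4, 2, 4, 5, 6, 7, 8, 10, 12, 14, 16, 18, 19, 24, 25, 26, 27, 28, 29, 40, 41, 42}, so |A + A| = 33. Thus K = 33/8. For comparison, the minimum possible |A + A| over all 8-element sets is 2·8 − 1 = 15 (so min K = 15/8), attained only by arithmetic progressions.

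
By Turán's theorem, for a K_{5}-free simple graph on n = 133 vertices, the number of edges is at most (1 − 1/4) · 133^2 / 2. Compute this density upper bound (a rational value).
Turán density bound = (3/4) · 133^2/2 = 53067/8 ≈ 6633.375

Turán's theorem: ex(n, K_{r+1}) is achieved by the complete r-partite Turán graph T(n, r) with parts as balanced as possible, and is at most (1 − 1/r) · n^2/2. For r = 4, n = 133: the density bound is (3/4) · 17689/2 = 53067/8 ≈ 6633.375. The integer-valued extremum is e(T(133, 4)) = 6633, which is strictly less than the density bound 53067/8 since 4 ∤ 133 (the parts of T(133, 4) cannot all be equal).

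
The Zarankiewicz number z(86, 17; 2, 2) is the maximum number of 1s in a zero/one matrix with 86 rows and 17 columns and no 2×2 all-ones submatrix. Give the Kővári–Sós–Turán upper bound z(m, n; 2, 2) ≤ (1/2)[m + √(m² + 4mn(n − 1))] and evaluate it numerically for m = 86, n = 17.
z(86, 17; 2, 2) ≤ (1/2)[86 + √(86² + 4·86·17·16)] = (1/2)[86 + √100964] = 201.8742

Kővári–Sós–Turán: let r_1, ..., r_86 be the row sums and z = Σ r_i the total number of 1s. Each pair of columns can share at most one row with both entries 1 (else a 2×2 all-ones block appears), so Σ_i C(r_i, 2) ≤ C(17, 2) = 136. By convexity Σ_i C(r_i, 2) ≥ 86·C(z/86, 2) = z(z − 86)/(2·86), giving z² − 86z − 86·17·16 ≤ 0 and hence z ≤ (1/2)[86 + √(7396 + 4·23392)] = (1/2)[86 + √100964] ≈ (1/2)(86 + 317.7483) = 201.8742.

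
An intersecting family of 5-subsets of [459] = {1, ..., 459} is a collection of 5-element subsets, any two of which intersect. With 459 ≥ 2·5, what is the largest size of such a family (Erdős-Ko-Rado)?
max |F| = C(458, 4) = 1809450370

The Erdős-Ko-Rado theorem states: for n ≥ 2k, an intersecting family of k-subsets of an n-element set has size at most C(n − 1, k − 1), with equality for 'star' families {A ⊆ [n] : |A| = k, i ∈ A} (fix an element i). For n = 459, k = 5: C(458, 4) = 1809450370.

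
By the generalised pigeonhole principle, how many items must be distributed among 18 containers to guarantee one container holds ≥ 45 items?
n = (45 − 1)·18 + 1 = 793

By the generalised pigeonhole principle, to guarantee some box contains ≥ r objects we need more than (r − 1) · k objects total. Threshold: n = (r − 1) · k + 1. With r = 45 and k = 18: n = 44 · 18 + 1 = 792 + 1 = 793. For n = 792 = 44 · 18, we can put exactly 44 objects in every box, avoiding 45 in any single one — so 793 is tight.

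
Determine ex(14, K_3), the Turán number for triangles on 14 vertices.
ex(14, K_3) = ⌊14^2/4⌋ = 49

Mantel (1907): a triangle-free graph on n vertices has at most ⌊n^2/4⌋ edges, with equality for the complete bipartite graph K_{⌊n/2⌋, ⌈n/2⌉}. For n = 14: ⌊14^2/4⌋ = ⌊196/4⌋ = 49. The extremal graph is K_{7, 7}, which has 7·7 = 49 edges.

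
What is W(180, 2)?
W(180, 2) = 180 + 1 = 181

A 2-term AP is any pair of integers, so a monochromatic 2-AP exists iff some colour is used at least twice. With 180 colours, the colouring i ↦ i on {1, ..., 180} uses each colour once, avoiding any monochromatic pair, so W(180, 2) > 180. For {1, ..., 181}, pigeonhole forces two integers of the same colour, which form a monochromatic 2-AP. Hence W(180, 2) = 181.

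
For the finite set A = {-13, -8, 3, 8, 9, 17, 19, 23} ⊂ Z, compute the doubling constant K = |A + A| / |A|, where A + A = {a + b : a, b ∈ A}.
K = |A + A| / |A| = 32/8 = 4

Enumerate A + A = {a + b : a, b ∈ A}. With |A| = 8, there are |A|^2 = 64 ordered sum pairs; collecting distinct values, A + A = {-26, -21, -16, -10, -5, -4, 0, 1, 4, 6, 9, 10, 11, 12, 15, 16, 17, 18, 20, 22, 25, 26, 27, 28, 31, 32, 34, 36, 38, 40, 42, 46}, so |A + A| = 32. Thus K = 32/8 = 4. For comparison, the minimum possible |A + A| over all 8-element sets is 2·8 − 1 = 15 (so min K = 15/8), attained only by arithmetic progressions.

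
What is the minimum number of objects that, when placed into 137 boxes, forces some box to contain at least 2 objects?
n = (2 − 1)·137 + 1 = 138

By the generalised pigeonhole principle, to guarantee some box contains ≥ r objects we need more than (r − 1) · k objects total. Threshold: n = (r − 1) · k + 1. With r = 2 and k = 137: n = 1 · 137 + 1 = 137 + 1 = 138. For n = 137 = 1 · 137, we can put exactly 1 objects in every box, avoiding 2 in any single one — so 138 is tight.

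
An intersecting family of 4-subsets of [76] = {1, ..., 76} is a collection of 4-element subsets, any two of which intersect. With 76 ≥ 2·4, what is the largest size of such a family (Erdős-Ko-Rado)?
max |F| = C(75, 3) = 67525

The Erdős-Ko-Rado theorem states: for n ≥ 2k, an intersecting family of k-subsets of an n-element set has size at most C(n − 1, k − 1), with equality for 'star' families {A ⊆ [n] : |A| = k, i ∈ A} (fix an element i). For n = 76, k = 4: C(75, 3) = 67525.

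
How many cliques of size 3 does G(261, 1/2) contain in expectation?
E[# K_3] = C(261, 3) · (1/2)^C(3, 2) = 2929290 / 2^3 = 1464645/4 = 366161.25

For each 3-subset S of vertices (there are C(261, 3) = 2929290 such S), let X_S = 1 if S induces a K_3 (all C(3, 2) = 3 edges present). Then P(X_S = 1) = (1/2)^3 = 1/8. By linearity of expectation, E[# K_3] = C(261, 3) · (1/2)^3 = 2929290 / 8 = 1464645/4 = 366161.25.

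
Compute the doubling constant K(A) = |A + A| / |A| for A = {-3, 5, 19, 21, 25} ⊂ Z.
K = |A + A| / |A| = 15/5 = 3

Enumerate A + A = {a + b : a, b ∈ A}. With |A| = 5, there are |A|^2 = 25 ordered sum pairs; collecting distinct values, A + A = {-6, 2, 10, 16, 18, 22, 24, 26, 30, 38, 40, 42, 44, 46, 50}, so |A + A| = 15. Thus K = 15/5 = 3. For comparison, the minimum possible |A + A| over all 5-element sets is 2·5 − 1 = 9 (so min K = 9/5), attained only by arithmetic progressions.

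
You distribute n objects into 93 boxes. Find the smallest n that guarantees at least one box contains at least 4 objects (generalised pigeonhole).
n = (4 − 1)·93 + 1 = 280

By the generalised pigeonhole principle, to guarantee some box contains ≥ r objects we need more than (r − 1) · k objects total. Threshold: n = (r − 1) · k + 1. With r = 4 and k = 93: n = 3 · 93 + 1 = 279 + 1 = 280. For n = 279 = 3 · 93, we can put exactly 3 objects in every box, avoiding 4 in any single one — so 280 is tight.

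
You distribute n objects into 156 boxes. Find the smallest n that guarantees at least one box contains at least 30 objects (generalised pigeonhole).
n = (30 − 1)·156 + 1 = 4525

By the generalised pigeonhole principle, to guarantee some box contains ≥ r objects we need more than (r − 1) · k objects total. Threshold: n = (r − 1) · k + 1. With r = 30 and k = 156: n = 29 · 156 + 1 = 4524 + 1 = 4525. For n = 4524 = 29 · 156, we can put exactly 29 objects in every box, avoiding 30 in any single one — so 4525 is tight.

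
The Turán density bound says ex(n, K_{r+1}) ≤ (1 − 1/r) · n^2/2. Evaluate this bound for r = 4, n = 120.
Turán density bound = (3/4) · 120^2/2 = 5400

Turán's theorem: ex(n, K_{r+1}) is achieved by the complete r-partite Turán graph T(n, r) with parts as balanced as possible, and is at most (1 − 1/r) · n^2/2. For r = 4, n = 120: the density bound is (3/4) · 14400/2 = 5400. Since 4 ∣ 120, the Turán graph T(120, 4) has parts of equal size 30, and its edge count e(T(120, 4)) = 5400 attains the density bound exactly.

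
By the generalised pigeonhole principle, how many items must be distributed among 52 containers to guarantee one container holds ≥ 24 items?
n = (24 − 1)·52 + 1 = 1197

By the generalised pigeonhole principle, to guarantee some box contains ≥ r objects we need more than (r − 1) · k objects total. Threshold: n = (r − 1) · k + 1. With r = 24 and k = 52: n = 23 · 52 + 1 = 1196 + 1 = 1197. For n = 1196 = 23 · 52, we can put exactly 23 objects in every box, avoiding 24 in any single one — so 1197 is tight.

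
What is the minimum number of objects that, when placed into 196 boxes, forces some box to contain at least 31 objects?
n = (31 − 1)·196 + 1 = 5881

By the generalised pigeonhole principle, to guarantee some box contains ≥ r objects we need more than (r − 1) · k objects total. Threshold: n = (r − 1) · k + 1. With r = 31 and k = 196: n = 30 · 196 + 1 = 5880 + 1 = 5881. For n = 5880 = 30 · 196, we can put exactly 30 objects in every box, avoiding 31 in any single one — so 5881 is tight.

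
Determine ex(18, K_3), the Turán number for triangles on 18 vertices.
ex(18, K_3) = ⌊18^2/4⌋ = 81

Mantel (1907): a triangle-free graph on n vertices has at most ⌊n^2/4⌋ edges, with equality for the complete bipartite graph K_{⌊n/2⌋, ⌈n/2⌉}. For n = 18: ⌊18^2/4⌋ = ⌊324/4⌋ = 81. The extremal graph is K_{9, 9}, which has 9·9 = 81 edges.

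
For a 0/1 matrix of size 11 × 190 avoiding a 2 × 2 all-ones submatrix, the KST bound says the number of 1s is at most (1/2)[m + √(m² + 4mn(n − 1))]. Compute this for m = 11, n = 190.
z(11, 190; 2, 2) ≤ (1/2)[11 + √(11² + 4·11·190·189)] = (1/2)[11 + √1580161] = 634.0223

Kővári–Sós–Turán: let r_1, ..., r_11 be the row sums and z = Σ r_i the total number of 1s. Each pair of columns can share at most one row with both entries 1 (else a 2×2 all-ones block appears), so Σ_i C(r_i, 2) ≤ C(190, 2) = 17955. By convexity Σ_i C(r_i, 2) ≥ 11·C(z/11, 2) = z(z − 11)/(2·11), giving z² − 11z − 11·190·189 ≤ 0 and hence z ≤ (1/2)[11 + √(121 + 4·395010)] = (1/2)[11 + √1580161] ≈ (1/2)(11 + 1257.0445) = 634.0223.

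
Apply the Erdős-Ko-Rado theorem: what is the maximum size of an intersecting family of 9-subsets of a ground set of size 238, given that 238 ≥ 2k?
max |F| = C(237, 8) = 219082287590595

The Erdős-Ko-Rado theorem states: for n ≥ 2k, an intersecting family of k-subsets of an n-element set has size at most C(n − 1, k − 1), with equality for 'star' families {A ⊆ [n] : |A| = k, i ∈ A} (fix an element i). For n = 238, k = 9: C(237, 8) = 219082287590595.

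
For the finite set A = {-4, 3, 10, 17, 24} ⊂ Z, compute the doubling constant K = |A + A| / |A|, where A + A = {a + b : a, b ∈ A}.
K = |A + A| / |A| = 9/5

Enumerate A + A = {a + b : a, b ∈ A}. With |A| = 5, there are |A|^2 = 25 ordered sum pairs; collecting distinct values, A + A = {-8, -1, 6, 13, 20, 27, 34, 41, 48}, so |A + A| = 9. Thus K = 9/5. Here |A + A| = 2|A| − 1 = 9, the minimum possible — so K = 9/5 is minimal, which holds iff A is an arithmetic progression.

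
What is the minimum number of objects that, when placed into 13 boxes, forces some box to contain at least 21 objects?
n = (21 − 1)·13 + 1 = 261

By the generalised pigeonhole principle, to guarantee some box contains ≥ r objects we need more than (r − 1) · k objects total. Threshold: n = (r − 1) · k + 1. With r = 21 and k = 13: n = 20 · 13 + 1 = 260 + 1 = 261. For n = 260 = 20 · 13, we can put exactly 20 objects in every box, avoiding 21 in any single one — so 261 is tight.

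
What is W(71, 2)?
W(71, 2) = 71 + 1 = 72

A 2-term AP is any pair of integers, so a monochromatic 2-AP exists iff some colour is used at least twice. With 71 colours, the colouring i ↦ i on {1, ..., 71} uses each colour once, avoiding any monochromatic pair, so W(71, 2) > 71. For {1, ..., 72}, pigeonhole forces two integers of the same colour, which form a monochromatic 2-AP. Hence W(71, 2) = 72.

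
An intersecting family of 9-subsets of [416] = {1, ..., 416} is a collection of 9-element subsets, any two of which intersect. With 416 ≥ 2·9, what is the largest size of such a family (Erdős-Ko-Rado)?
max |F| = C(415, 8) = 20388455694719685

The Erdős-Ko-Rado theorem states: for n ≥ 2k, an intersecting family of k-subsets of an n-element set has size at most C(n − 1, k − 1), with equality for 'star' families {A ⊆ [n] : |A| = k, i ∈ A} (fix an element i). For n = 416, k = 9: C(415, 8) = 20388455694719685.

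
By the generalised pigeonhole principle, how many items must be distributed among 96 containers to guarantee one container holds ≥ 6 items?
n = (6 − 1)·96 + 1 = 481

By the generalised pigeonhole principle, to guarantee some box contains ≥ r objects we need more than (r − 1) · k objects total. Threshold: n = (r − 1) · k + 1. With r = 6 and k = 96: n = 5 · 96 + 1 = 480 + 1 = 481. For n = 480 = 5 · 96, we can put exactly 5 objects in every box, avoiding 6 in any single one — so 481 is tight.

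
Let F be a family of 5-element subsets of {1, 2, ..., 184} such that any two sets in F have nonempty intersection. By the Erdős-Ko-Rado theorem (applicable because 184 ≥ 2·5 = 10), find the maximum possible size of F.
max |F| = C(183, 4) = 45212895

Erdős-Ko-Rado (1961): when n ≥ 2k, max |F| = C(n−1, k−1). The bound is attained by the star {A : i ∈ A} for any fixed i ∈ [n]. Here C(184−1, 5−1) = C(183, 4) = 45212895.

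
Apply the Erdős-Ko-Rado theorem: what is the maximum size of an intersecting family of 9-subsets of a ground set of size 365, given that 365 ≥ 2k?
max |F| = C(364, 8) = 7073778387358683

The Erdős-Ko-Rado theorem states: for n ≥ 2k, an intersecting family of k-subsets of an n-element set has size at most C(n − 1, k − 1), with equality for 'star' families {A ⊆ [n] : |A| = k, i ∈ A} (fix an element i). For n = 365, k = 9: C(364, 8) = 7073778387358683.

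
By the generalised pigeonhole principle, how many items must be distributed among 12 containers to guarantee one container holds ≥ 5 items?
n = (5 − 1)·12 + 1 = 49

By the generalised pigeonhole principle, to guarantee some box contains ≥ r objects we need more than (r − 1) · k objects total. Threshold: n = (r − 1) · k + 1. With r = 5 and k = 12: n = 4 · 12 + 1 = 48 + 1 = 49. For n = 48 = 4 · 12, we can put exactly 4 objects in every box, avoiding 5 in any single one — so 49 is tight.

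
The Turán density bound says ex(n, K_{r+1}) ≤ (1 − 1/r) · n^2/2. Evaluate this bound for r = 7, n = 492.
Turán density bound = (6/7) · 492^2/2 = 726192/7 ≈ 103741.7143

Turán's theorem: ex(n, K_{r+1}) is achieved by the complete r-partite Turán graph T(n, r) with parts as balanced as possible, and is at most (1 − 1/r) · n^2/2. For r = 7, n = 492: the density bound is (6/7) · 242064/2 = 726192/7 ≈ 103741.7143. The integer-valued extremum is e(T(492, 7)) = 103741, which is strictly less than the density bound 726192/7 since 7 ∤ 492 (the parts of T(492, 7) cannot all be equal).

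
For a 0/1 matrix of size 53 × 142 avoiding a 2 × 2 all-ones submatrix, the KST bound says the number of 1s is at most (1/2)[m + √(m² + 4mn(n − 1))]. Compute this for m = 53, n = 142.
z(53, 142; 2, 2) ≤ (1/2)[53 + √(53² + 4·53·142·141)] = (1/2)[53 + √4247473] = 1056.9699

Kővári–Sós–Turán: let r_1, ..., r_53 be the row sums and z = Σ r_i the total number of 1s. Each pair of columns can share at most one row with both entries 1 (else a 2×2 all-ones block appears), so Σ_i C(r_i, 2) ≤ C(142, 2) = 10011. By convexity Σ_i C(r_i, 2) ≥ 53·C(z/53, 2) = z(z − 53)/(2·53), giving z² − 53z − 53·142·141 ≤ 0 and hence z ≤ (1/2)[53 + √(2809 + 4·1061166)] = (1/2)[53 + √4247473] ≈ (1/2)(53 + 2060.9398) = 1056.9699.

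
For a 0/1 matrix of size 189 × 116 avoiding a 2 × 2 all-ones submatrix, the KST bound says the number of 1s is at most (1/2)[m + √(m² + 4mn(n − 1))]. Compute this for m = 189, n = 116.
z(189, 116; 2, 2) ≤ (1/2)[189 + √(189² + 4·189·116·115)] = (1/2)[189 + √10120761] = 1685.1572

Kővári–Sós–Turán: let r_1, ..., r_189 be the row sums and z = Σ r_i the total number of 1s. Each pair of columns can share at most one row with both entries 1 (else a 2×2 all-ones block appears), so Σ_i C(r_i, 2) ≤ C(116, 2) = 6670. By convexity Σ_i C(r_i, 2) ≥ 189·C(z/189, 2) = z(z − 189)/(2·189), giving z² − 189z − 189·116·115 ≤ 0 and hence z ≤ (1/2)[189 + √(35721 + 4·2521260)] = (1/2)[189 + √10120761] ≈ (1/2)(189 + 3181.3144) = 1685.1572.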